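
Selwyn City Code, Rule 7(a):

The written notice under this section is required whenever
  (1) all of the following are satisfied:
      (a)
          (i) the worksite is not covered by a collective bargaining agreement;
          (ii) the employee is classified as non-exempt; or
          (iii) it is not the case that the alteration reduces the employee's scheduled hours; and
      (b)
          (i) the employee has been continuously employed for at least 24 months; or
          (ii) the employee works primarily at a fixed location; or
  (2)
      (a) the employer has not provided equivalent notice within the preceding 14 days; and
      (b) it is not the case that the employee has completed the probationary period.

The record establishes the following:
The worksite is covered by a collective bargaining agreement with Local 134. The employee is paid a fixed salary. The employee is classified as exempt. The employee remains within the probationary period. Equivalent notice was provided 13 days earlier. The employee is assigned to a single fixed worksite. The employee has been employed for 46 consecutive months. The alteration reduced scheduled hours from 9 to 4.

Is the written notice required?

(i) no CBA — fails.
(ii) non-exempt — not met.
(iii) not (hours reduced) — not satisfied.
(a): F OR F OR F → false.
(i) tenure ≥ 24 mo. — holds.
(ii) fixed location — met.
(b) = T OR T = true.
(1) = F AND T = false.
(a) no recent notice — not satisfied.
(b) not (past probation) — satisfied.
(2): F AND T → false.
Overall: F OR F → false.

No — not required.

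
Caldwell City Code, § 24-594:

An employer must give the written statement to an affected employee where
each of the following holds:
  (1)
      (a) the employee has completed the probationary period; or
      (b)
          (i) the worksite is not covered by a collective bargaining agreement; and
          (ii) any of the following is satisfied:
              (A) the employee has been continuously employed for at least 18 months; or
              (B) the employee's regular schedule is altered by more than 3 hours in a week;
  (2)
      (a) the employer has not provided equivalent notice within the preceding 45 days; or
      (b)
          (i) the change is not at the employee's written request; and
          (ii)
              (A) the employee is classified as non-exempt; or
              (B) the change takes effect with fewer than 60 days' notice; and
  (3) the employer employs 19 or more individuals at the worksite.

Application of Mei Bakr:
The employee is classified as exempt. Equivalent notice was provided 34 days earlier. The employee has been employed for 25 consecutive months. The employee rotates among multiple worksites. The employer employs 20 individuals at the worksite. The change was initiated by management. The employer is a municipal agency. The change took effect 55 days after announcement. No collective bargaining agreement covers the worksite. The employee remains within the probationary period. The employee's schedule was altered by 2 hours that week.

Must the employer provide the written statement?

Yes — required.

(a) past probation — not satisfied.
(i) no CBA — holds.
(A) tenure ≥ 18 mo. — holds.
(B) schedule shift > 3h — fails.
(ii): T OR F → true.
(b) = T AND T = true.
So (1) is satisfied (F OR T).
(a) no recent notice — not met.
(i) not employee-requested — satisfied.
(A) non-exempt — not met.
(B) < 60 days' notice — holds.
So (ii) is satisfied (F OR T).
(b) = T AND T = true.
(2): F OR T → true.
(3) ≥ 19 at site — met.
Overall: T AND T AND T → true.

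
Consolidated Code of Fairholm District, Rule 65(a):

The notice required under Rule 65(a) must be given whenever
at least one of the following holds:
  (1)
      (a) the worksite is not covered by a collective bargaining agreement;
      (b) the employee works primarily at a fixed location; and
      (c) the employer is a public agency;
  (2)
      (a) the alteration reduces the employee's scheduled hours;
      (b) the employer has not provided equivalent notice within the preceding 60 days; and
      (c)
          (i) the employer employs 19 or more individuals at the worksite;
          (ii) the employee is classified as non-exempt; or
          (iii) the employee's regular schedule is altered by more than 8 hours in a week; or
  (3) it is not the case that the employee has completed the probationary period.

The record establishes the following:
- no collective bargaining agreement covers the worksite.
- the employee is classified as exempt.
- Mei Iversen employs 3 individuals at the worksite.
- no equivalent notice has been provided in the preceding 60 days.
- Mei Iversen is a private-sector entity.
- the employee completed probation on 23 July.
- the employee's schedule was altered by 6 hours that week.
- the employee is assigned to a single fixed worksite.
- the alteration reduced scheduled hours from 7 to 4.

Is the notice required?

(a) no CBA — holds.
(b) fixed location — met.
(c) public agency — not satisfied.
(1) = T AND T AND F = false.
(a) hours reduced — satisfied.
(b) no recent notice — met.
(i) ≥ 19 at site — fails.
(ii) non-exempt — not met.
(iii) schedule shift > 8h — not met.
(c) = F OR F OR F = false.
(2): T AND T AND F → false.
(3) not (past probation) — not met.
So Overall is not satisfied (F OR F OR F).

No — not required.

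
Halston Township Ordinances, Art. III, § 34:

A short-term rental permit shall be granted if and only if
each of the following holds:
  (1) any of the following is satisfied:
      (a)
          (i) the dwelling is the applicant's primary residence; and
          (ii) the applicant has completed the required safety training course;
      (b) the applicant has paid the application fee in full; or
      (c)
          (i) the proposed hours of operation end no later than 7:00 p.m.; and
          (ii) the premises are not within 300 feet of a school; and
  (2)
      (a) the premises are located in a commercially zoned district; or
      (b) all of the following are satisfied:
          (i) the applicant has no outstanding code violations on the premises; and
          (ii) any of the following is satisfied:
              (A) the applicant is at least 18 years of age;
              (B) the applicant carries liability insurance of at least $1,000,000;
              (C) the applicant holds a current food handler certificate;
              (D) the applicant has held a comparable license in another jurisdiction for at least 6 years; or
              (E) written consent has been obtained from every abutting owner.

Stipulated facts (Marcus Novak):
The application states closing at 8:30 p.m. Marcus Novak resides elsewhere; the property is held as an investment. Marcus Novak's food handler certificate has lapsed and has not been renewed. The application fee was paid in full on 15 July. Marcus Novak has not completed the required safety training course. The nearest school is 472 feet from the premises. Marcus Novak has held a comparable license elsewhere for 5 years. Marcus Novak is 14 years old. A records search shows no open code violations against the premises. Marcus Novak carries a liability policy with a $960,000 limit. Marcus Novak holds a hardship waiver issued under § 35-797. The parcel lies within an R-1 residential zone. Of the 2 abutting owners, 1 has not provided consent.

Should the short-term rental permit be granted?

(i) primary residence — not met.
(ii) safety training — not satisfied.
(a): F AND F → false.
(b) fee paid — holds.
(i) closes by 7 p.m. — not met.
(ii) ≥300 ft from school — holds.
(c): F AND T → false.
(1) = F OR T OR F = true.
(a) commercially zoned — fails.
(i) no code violations — satisfied.
(A) age ≥ 18 — not satisfied.
(B) insurance ≥ $1,000,000 — not satisfied.
(C) food handler cert. — fails.
(D) prior license ≥ 6 yr — not met.
(E) all abutters consent — not met.
(ii) = F OR F OR F OR F OR F = false.
(b) = T AND F = false.
(2): F OR F → false.
Overall: T AND F → false.

No — denied.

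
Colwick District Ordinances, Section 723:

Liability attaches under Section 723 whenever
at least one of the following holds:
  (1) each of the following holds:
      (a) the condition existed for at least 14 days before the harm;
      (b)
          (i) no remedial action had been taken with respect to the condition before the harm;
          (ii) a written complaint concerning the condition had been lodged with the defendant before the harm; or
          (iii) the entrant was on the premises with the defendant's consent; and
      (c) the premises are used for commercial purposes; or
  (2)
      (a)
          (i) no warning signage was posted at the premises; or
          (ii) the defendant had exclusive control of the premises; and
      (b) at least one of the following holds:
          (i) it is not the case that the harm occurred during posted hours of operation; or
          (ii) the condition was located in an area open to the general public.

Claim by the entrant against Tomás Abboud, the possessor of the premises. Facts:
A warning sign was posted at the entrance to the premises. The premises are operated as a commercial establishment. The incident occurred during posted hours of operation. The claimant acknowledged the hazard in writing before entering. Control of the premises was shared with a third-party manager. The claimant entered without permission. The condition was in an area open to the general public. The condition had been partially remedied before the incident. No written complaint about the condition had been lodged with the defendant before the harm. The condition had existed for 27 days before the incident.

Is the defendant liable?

(a) condition ≥14 days old — met.
(i) no remedial action — not satisfied.
(ii) complaint lodged — not satisfied.
(iii) consent to enter — not met.
(b) = F OR F OR F = false.
(c) commercial use — satisfied.
(1): T AND F AND T → false.
(i) no signage posted — not satisfied.
(ii) exclusive control — not satisfied.
(a): F OR F → false.
(i) not (during posted hours) — not satisfied.
(ii) public area — met.
So (b) is satisfied (F OR T).
(2) = F AND T = false.
Overall = F OR F = false.

No — not liable.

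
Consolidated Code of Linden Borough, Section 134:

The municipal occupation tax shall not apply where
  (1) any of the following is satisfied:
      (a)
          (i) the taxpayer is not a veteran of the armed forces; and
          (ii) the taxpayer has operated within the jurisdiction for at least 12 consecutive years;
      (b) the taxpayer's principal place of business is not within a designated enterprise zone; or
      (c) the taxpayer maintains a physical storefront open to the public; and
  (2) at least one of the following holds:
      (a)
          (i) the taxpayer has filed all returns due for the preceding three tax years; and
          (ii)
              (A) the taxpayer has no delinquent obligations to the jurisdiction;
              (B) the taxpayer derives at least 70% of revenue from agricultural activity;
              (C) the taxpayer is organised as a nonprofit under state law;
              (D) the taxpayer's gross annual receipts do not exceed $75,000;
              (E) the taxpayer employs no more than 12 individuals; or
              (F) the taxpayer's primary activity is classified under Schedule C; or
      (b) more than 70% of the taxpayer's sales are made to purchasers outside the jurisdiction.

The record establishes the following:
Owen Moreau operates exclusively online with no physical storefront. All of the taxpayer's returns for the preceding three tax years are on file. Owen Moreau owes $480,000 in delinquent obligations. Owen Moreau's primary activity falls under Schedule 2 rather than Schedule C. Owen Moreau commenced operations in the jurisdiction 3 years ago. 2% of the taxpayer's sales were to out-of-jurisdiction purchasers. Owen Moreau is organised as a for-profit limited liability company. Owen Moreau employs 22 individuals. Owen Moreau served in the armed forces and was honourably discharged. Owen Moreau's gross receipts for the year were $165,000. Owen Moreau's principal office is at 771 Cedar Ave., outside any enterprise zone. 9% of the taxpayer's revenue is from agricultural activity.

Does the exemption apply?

No — not exempt.

(i) not (veteran) — not satisfied.
(ii) ≥ 12 yrs in jurisdiction — not satisfied.
(a): F AND F → false.
(b) not (in enterprise zone) — holds.
(c) has storefront — not met.
So (1) is satisfied (F OR T OR F).
(i) returns current — holds.
(A) no delinquency — not satisfied.
(B) ≥70% agricultural — not satisfied.
(C) nonprofit — not met.
(D) receipts ≤ $75,000 — not met.
(E) ≤ 12 employees — not met.
(F) Schedule C activity — fails.
So (ii) is not satisfied (F OR F OR F OR F OR F OR F).
(a) = T AND F = false.
(b) >70% out-of-jur. sales — not satisfied.
So (2) is not satisfied (F OR F).
Overall = T AND F = false.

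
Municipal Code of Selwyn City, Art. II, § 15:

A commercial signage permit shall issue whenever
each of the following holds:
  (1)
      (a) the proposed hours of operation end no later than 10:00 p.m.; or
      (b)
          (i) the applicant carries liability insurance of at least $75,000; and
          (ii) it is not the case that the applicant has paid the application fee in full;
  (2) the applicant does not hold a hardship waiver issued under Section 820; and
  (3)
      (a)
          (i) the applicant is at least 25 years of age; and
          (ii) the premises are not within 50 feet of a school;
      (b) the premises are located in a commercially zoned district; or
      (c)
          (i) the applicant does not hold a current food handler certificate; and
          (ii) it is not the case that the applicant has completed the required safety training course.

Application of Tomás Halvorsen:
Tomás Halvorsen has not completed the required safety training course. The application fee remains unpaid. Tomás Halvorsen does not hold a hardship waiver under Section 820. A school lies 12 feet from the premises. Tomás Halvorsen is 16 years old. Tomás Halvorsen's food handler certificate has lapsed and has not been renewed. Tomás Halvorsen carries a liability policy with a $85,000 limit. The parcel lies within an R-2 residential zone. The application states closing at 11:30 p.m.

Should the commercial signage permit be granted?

(a) closes by 10 p.m. — fails.
(i) insurance ≥ $75,000 — met.
(ii) not (fee paid) — met.
So (b) is satisfied (T AND T).
(1) = F OR T = true.
(2) not (hardship waiver) — holds.
(i) age ≥ 25 — not met.
(ii) ≥50 ft from school — fails.
(a) = F AND F = false.
(b) commercially zoned — fails.
(i) not (food handler cert.) — met.
(ii) not (safety training) — satisfied.
So (c) is satisfied (T AND T).
So (3) is satisfied (F OR F OR T).
Overall: T AND T AND T → true.

Yes — granted.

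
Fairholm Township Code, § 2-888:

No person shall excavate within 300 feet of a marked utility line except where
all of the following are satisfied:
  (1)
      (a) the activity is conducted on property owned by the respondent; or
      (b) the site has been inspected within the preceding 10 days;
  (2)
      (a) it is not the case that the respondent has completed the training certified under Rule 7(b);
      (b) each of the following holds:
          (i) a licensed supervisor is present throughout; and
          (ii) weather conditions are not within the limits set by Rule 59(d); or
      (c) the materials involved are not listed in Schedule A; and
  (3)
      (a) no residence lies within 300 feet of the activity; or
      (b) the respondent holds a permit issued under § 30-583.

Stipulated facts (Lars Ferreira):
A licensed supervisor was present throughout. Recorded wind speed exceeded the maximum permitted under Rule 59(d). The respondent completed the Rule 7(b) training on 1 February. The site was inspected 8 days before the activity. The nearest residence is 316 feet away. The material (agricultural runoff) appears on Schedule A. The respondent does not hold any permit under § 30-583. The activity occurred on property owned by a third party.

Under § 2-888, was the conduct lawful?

Yes — lawful.

(a) own property — not met.
(b) site inspected — holds.
(1) = F OR T = true.
(a) not (training certified) — not satisfied.
(i) supervisor present — satisfied.
(ii) not (weather ok) — satisfied.
(b) = T AND T = true.
(c) not (Schedule A material) — fails.
(2): F OR T OR F → true.
(a) no residence in 300 ft — satisfied.
(b) holds permit — not satisfied.
So (3) is satisfied (T OR F).
So Overall is satisfied (T AND T AND T).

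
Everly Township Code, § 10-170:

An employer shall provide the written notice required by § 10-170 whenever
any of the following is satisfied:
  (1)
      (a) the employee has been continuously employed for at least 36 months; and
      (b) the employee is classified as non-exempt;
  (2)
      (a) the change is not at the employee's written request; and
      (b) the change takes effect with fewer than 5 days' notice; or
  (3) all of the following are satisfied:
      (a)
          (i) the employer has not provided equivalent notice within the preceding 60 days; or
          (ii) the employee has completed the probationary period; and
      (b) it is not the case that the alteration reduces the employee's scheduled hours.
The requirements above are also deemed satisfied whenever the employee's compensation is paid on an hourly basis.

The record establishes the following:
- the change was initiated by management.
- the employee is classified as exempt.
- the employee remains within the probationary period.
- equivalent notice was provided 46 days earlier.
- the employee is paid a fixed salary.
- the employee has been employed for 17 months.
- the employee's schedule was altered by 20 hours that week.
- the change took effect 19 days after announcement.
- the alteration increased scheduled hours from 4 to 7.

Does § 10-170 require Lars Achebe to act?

(a) tenure ≥ 36 mo. — fails.
(b) non-exempt — not satisfied.
(1): F AND F → false.
(a) not employee-requested — met.
(b) < 5 days' notice — fails.
(2): T AND F → false.
(i) no recent notice — not satisfied.
(ii) past probation — not met.
So (a) is not satisfied (F OR F).
(b) not (hours reduced) — met.
(3) = F AND T = false.
So Overall is not satisfied (F OR F OR F).
Exception (hourly-paid) — not satisfied.
Result: main false OR exception false → false.

No — not required.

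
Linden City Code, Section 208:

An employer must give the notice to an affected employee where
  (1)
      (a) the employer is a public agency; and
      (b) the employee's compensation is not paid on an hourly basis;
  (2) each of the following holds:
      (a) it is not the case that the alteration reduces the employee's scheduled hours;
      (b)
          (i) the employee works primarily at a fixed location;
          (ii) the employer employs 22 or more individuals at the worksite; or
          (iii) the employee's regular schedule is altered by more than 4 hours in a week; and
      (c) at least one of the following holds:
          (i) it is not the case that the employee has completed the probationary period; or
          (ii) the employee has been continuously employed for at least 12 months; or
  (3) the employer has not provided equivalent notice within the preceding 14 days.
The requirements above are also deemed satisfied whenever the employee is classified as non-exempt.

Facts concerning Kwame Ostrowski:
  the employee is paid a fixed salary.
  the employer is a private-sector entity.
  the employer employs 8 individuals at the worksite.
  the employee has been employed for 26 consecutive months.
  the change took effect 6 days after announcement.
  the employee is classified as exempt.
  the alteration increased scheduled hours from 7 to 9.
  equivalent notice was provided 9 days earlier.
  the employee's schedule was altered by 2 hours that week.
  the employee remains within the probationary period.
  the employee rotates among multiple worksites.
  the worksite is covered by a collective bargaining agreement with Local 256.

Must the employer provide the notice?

(a) public agency — not met.
(b) not (hourly-paid) — met.
(1) = F AND T = false.
(a) not (hours reduced) — satisfied.
(i) fixed location — not met.
(ii) ≥ 22 at site — not satisfied.
(iii) schedule shift > 4h — not met.
(b): F OR F OR F → false.
(i) not (past probation) — met.
(ii) tenure ≥ 12 mo. — holds.
(c): T OR T → true.
(2) = T AND F AND T = false.
(3) no recent notice — not satisfied.
Overall = F OR F OR F = false.
Exception (non-exempt) — not satisfied.
Result: main false OR exception false → false.

No — not required.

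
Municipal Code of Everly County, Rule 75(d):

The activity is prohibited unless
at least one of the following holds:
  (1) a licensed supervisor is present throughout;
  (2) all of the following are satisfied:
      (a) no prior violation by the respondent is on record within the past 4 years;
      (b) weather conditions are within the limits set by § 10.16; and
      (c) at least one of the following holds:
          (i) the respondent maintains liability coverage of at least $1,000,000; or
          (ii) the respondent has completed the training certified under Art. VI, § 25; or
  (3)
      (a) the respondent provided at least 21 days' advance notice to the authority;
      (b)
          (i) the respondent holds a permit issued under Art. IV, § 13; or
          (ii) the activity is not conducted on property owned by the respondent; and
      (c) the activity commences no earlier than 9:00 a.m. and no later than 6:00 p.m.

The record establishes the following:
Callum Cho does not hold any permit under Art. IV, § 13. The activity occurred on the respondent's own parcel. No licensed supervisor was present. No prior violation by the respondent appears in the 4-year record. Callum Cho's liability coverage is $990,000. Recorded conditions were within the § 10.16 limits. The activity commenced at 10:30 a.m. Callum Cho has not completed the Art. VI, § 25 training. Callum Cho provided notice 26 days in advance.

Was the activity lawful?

No — unlawful.

(1) supervisor present — fails.
(a) no prior violation — satisfied.
(b) weather ok — met.
(i) coverage ≥ $1,000,000 — not met.
(ii) training certified — fails.
So (c) is not satisfied (F OR F).
So (2) is not satisfied (T AND T AND F).
(a) ≥21 days' notice — satisfied.
(i) holds permit — not satisfied.
(ii) not (own property) — not met.
(b) = F OR F = false.
(c) start within hours — holds.
(3): T AND F AND T → false.
Overall: F OR F OR F → false.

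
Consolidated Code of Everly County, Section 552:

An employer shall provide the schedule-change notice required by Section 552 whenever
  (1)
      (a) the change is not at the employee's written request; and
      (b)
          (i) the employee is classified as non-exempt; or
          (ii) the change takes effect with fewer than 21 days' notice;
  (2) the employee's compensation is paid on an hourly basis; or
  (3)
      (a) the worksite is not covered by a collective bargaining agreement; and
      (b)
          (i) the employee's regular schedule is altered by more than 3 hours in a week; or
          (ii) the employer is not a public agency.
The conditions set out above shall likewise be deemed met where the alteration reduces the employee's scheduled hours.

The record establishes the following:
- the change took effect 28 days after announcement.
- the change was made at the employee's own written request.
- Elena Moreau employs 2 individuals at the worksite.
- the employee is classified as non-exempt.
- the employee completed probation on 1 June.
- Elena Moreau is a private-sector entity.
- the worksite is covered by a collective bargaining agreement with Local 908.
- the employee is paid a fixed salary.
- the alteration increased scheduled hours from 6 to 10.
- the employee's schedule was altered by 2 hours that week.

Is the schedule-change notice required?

(a) not employee-requested — fails.
(i) non-exempt — holds.
(ii) < 21 days' notice — not satisfied.
(b) = T OR F = true.
(1): F AND T → false.
(2) hourly-paid — not satisfied.
(a) no CBA — not met.
(i) schedule shift > 3h — not satisfied.
(ii) not (public agency) — met.
(b) = F OR T = true.
(3) = F AND T = false.
So Overall is not satisfied (F OR F OR F).
Exception (hours reduced) — not satisfied.
Result: main false OR exception false → false.

No — not required.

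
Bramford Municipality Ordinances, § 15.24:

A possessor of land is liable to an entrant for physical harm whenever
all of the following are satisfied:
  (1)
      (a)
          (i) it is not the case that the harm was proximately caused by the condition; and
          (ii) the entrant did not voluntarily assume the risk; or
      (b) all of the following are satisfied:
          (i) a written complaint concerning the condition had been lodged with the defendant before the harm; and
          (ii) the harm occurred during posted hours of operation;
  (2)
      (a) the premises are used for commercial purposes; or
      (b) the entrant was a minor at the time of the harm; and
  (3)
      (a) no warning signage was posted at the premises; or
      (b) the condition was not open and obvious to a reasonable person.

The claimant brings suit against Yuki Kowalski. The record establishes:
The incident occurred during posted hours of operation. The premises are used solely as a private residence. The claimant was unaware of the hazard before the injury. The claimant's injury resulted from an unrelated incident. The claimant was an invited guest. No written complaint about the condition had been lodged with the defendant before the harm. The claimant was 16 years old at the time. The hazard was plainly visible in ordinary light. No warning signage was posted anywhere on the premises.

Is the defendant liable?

Yes — liable.

(i) not (proximate cause) — satisfied.
(ii) no assumed risk — met.
So (a) is satisfied (T AND T).
(i) complaint lodged — not satisfied.
(ii) during posted hours — satisfied.
(b): F AND T → false.
(1) = T OR F = true.
(a) commercial use — not satisfied.
(b) entrant a minor — holds.
So (2) is satisfied (F OR T).
(a) no signage posted — holds.
(b) not open/obvious — fails.
So (3) is satisfied (T OR F).
Overall = T AND T AND T = true.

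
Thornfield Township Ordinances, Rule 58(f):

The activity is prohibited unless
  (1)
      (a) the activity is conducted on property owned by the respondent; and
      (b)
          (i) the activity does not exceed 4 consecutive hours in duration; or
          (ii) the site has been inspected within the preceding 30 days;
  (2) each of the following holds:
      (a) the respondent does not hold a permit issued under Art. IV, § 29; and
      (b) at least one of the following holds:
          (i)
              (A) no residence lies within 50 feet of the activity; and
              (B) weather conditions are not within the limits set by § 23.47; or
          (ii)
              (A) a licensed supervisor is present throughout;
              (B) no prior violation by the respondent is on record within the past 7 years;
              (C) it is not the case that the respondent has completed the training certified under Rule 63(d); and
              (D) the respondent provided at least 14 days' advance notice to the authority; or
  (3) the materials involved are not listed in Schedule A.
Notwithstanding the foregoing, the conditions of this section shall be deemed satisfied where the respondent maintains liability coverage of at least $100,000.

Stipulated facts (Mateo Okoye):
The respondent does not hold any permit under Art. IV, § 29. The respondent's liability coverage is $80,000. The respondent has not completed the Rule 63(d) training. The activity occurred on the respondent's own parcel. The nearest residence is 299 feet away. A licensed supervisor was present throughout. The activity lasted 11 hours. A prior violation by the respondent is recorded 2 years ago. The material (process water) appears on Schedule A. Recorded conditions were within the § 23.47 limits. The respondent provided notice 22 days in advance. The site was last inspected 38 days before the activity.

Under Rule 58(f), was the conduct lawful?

No — unlawful.

(a) own property — met.
(i) ≤ 4 hrs duration — not satisfied.
(ii) site inspected — fails.
(b): F OR F → false.
So (1) is not satisfied (T AND F).
(a) not (holds permit) — holds.
(A) no residence in 50 ft — satisfied.
(B) not (weather ok) — not satisfied.
So (i) is not satisfied (T AND F).
(A) supervisor present — holds.
(B) no prior violation — not met.
(C) not (training certified) — satisfied.
(D) ≥14 days' notice — holds.
So (ii) is not satisfied (T AND F AND T AND T).
So (b) is not satisfied (F OR F).
So (2) is not satisfied (T AND F).
(3) not (Schedule A material) — fails.
Overall: F OR F OR F → false.
Exception (coverage ≥ $100,000) — not satisfied.
Result: main false OR exception false → false.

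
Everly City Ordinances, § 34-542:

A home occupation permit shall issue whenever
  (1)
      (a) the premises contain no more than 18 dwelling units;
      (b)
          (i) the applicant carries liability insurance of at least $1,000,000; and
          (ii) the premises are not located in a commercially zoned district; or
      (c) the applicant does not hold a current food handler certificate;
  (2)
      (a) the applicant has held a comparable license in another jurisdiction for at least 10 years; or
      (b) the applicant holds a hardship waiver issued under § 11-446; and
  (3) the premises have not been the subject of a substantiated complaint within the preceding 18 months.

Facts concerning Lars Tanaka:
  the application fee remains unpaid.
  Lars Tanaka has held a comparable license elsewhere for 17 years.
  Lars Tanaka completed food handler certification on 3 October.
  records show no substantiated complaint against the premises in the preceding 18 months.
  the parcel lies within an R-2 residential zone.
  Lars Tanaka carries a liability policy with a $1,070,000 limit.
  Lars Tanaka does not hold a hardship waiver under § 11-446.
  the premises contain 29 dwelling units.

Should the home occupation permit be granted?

(a) ≤ 18 units — fails.
(i) insurance ≥ $1,000,000 — met.
(ii) not (commercially zoned) — holds.
So (b) is satisfied (T AND T).
(c) not (food handler cert.) — fails.
(1): F OR T OR F → true.
(a) prior license ≥ 10 yr — satisfied.
(b) hardship waiver — fails.
So (2) is satisfied (T OR F).
(3) no complaint in 18 mo. — satisfied.
Overall: T AND T AND T → true.

Yes — granted.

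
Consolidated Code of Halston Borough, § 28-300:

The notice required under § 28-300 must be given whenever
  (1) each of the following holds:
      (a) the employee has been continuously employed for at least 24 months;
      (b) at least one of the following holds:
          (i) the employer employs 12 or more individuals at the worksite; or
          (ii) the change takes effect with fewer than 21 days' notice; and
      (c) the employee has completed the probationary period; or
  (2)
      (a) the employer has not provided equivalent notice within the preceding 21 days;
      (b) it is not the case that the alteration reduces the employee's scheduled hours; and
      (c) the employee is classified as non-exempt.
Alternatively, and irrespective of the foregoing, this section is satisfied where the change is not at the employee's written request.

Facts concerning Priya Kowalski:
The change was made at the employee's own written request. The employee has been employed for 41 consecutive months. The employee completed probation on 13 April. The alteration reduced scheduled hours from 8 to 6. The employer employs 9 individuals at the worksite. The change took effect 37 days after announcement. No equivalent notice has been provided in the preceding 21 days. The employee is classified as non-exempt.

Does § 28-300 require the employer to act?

No — not required.

(a) tenure ≥ 24 mo. — holds.
(i) ≥ 12 at site — not met.
(ii) < 21 days' notice — fails.
So (b) is not satisfied (F OR F).
(c) past probation — satisfied.
So (1) is not satisfied (T AND F AND T).
(a) no recent notice — satisfied.
(b) not (hours reduced) — not met.
(c) non-exempt — satisfied.
(2) = T AND F AND T = false.
So Overall is not satisfied (F OR F).
Exception (not employee-requested) — not satisfied.
Result: main false OR exception false → false.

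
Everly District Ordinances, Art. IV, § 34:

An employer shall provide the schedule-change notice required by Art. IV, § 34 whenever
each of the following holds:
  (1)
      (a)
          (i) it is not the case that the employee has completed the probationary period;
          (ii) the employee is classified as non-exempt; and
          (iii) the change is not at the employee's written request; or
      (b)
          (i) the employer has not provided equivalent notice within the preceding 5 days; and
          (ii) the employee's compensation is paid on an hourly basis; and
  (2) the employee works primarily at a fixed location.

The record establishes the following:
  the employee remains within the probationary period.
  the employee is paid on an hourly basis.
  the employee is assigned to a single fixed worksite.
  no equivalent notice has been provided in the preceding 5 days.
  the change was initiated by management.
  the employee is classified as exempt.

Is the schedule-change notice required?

Yes — required.

(i) not (past probation) — satisfied.
(ii) non-exempt — not met.
(iii) not employee-requested — holds.
(a) = T AND F AND T = false.
(i) no recent notice — met.
(ii) hourly-paid — satisfied.
(b) = T AND T = true.
(1): F OR T → true.
(2) fixed location — satisfied.
Overall: T AND T → true.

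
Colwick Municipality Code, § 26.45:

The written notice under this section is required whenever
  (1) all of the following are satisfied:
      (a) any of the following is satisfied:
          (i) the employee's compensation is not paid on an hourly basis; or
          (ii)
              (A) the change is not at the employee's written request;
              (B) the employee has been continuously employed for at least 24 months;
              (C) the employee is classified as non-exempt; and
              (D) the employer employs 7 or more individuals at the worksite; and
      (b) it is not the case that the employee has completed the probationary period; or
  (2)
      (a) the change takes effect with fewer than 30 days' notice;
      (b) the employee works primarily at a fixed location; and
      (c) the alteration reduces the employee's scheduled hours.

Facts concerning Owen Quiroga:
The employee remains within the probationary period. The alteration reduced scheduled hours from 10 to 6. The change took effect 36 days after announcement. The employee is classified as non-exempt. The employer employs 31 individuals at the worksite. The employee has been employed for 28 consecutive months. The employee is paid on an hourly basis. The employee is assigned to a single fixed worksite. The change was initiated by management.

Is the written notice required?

Yes — required.

(i) not (hourly-paid) — not satisfied.
(A) not employee-requested — holds.
(B) tenure ≥ 24 mo. — met.
(C) non-exempt — holds.
(D) ≥ 7 at site — met.
(ii): T AND T AND T AND T → true.
(a) = F OR T = true.
(b) not (past probation) — satisfied.
(1) = T AND T = true.
(a) < 30 days' notice — not satisfied.
(b) fixed location — satisfied.
(c) hours reduced — met.
So (2) is not satisfied (F AND T AND T).
Overall: T OR F → true.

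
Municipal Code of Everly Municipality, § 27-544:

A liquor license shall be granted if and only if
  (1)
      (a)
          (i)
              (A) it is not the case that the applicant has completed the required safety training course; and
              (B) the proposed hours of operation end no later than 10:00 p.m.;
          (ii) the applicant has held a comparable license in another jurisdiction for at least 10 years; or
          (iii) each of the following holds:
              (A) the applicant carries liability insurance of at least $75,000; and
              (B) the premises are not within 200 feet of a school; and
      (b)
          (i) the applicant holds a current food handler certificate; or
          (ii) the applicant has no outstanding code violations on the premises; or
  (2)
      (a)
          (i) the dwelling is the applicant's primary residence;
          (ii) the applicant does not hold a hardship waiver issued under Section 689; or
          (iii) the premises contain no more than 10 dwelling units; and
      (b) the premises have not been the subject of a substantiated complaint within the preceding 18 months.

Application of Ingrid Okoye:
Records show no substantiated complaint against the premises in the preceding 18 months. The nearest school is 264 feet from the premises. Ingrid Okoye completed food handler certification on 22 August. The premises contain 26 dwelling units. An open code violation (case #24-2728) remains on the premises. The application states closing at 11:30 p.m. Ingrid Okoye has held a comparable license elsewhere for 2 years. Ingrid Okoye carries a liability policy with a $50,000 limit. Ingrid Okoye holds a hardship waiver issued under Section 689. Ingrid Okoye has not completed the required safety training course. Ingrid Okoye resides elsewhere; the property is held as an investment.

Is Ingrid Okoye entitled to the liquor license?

No — denied.

(A) not (safety training) — met.
(B) closes by 10 p.m. — not met.
(i): T AND F → false.
(ii) prior license ≥ 10 yr — fails.
(A) insurance ≥ $75,000 — not satisfied.
(B) ≥200 ft from school — met.
(iii): F AND T → false.
(a): F OR F OR F → false.
(i) food handler cert. — holds.
(ii) no code violations — not met.
So (b) is satisfied (T OR F).
(1) = F AND T = false.
(i) primary residence — fails.
(ii) not (hardship waiver) — not met.
(iii) ≤ 10 units — fails.
(a) = F OR F OR F = false.
(b) no complaint in 18 mo. — satisfied.
(2) = F AND T = false.
Overall = F OR F = false.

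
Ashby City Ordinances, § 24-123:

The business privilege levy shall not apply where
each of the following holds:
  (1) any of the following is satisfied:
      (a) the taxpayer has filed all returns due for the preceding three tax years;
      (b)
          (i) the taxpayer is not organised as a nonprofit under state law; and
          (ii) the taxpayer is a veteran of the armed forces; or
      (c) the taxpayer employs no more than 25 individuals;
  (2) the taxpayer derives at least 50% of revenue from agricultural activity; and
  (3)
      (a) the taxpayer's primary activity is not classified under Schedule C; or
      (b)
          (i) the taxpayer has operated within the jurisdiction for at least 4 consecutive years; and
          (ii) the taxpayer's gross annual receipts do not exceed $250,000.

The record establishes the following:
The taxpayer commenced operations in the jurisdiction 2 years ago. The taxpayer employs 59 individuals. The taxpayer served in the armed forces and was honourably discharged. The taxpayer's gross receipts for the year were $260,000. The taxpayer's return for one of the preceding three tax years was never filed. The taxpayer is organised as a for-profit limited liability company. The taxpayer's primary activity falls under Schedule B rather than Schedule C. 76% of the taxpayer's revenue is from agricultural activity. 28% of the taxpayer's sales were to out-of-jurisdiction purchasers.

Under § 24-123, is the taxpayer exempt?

(a) returns current — not met.
(i) not (nonprofit) — satisfied.
(ii) veteran — met.
(b) = T AND T = true.
(c) ≤ 25 employees — not satisfied.
(1) = F OR T OR F = true.
(2) ≥50% agricultural — satisfied.
(a) not (Schedule C activity) — met.
(i) ≥ 4 yrs in jurisdiction — not satisfied.
(ii) receipts ≤ $250,000 — not met.
(b): F AND F → false.
(3) = T OR F = true.
So Overall is satisfied (T AND T AND T).

Yes — exempt.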